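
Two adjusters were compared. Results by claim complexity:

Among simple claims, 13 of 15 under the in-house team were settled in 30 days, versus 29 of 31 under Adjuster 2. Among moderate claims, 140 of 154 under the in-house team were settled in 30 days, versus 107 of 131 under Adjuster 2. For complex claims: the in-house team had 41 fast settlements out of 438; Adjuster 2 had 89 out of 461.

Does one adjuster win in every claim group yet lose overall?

No

Simple: the in-house team 13/15 = 86.7%, Adjuster 2 29/31 = 93.5% → Adjuster 2
Moderate: the in-house team 140/154 = 90.9%, Adjuster 2 107/131 = 81.7% → the in-house team
Complex: the in-house team 41/438 = 9.4%, Adjuster 2 89/461 = 19.3% → Adjuster 2
Overall: the in-house team 194/607 = 32.0%, Adjuster 2 225/623 = 36.1% → Adjuster 2
Neither sweeps: the in-house team wins 1 of 3 groups, Adjuster 2 wins 2. Adjuster 2 wins overall but not every group — no Simpson reversal.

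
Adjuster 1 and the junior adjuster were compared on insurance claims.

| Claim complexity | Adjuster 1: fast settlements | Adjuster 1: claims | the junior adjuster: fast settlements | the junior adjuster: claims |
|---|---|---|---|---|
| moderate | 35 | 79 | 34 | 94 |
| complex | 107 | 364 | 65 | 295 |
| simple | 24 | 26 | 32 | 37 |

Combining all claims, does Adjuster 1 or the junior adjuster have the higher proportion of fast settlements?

Moderate: Adjuster 1 35/79 = 44.3%, the junior adjuster 34/94 = 36.2% → Adjuster 1
Complex: Adjuster 1 107/364 = 29.4%, the junior adjuster 65/295 = 22.0% → Adjuster 1
Simple: Adjuster 1 24/26 = 92.3%, the junior adjuster 32/37 = 86.5% → Adjuster 1
Overall: Adjuster 1 166/469 = 35.4%, the junior adjuster 131/426 = 30.8% → Adjuster 1

Adjuster 1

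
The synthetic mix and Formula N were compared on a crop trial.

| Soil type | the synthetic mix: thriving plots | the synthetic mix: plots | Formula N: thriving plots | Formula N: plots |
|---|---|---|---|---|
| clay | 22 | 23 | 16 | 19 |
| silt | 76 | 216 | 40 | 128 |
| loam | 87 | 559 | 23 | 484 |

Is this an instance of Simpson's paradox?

No

Clay: the synthetic mix 22/23 = 95.7%, Formula N 16/19 = 84.2% → the synthetic mix
Silt: the synthetic mix 76/216 = 35.2%, Formula N 40/128 = 31.2% → the synthetic mix
Loam: the synthetic mix 87/559 = 15.6%, Formula N 23/484 = 4.8% → the synthetic mix
Overall: the synthetic mix 185/798 = 23.2%, Formula N 79/631 = 12.5% → the synthetic mix
The synthetic mix wins overall and in every soil group — no reversal.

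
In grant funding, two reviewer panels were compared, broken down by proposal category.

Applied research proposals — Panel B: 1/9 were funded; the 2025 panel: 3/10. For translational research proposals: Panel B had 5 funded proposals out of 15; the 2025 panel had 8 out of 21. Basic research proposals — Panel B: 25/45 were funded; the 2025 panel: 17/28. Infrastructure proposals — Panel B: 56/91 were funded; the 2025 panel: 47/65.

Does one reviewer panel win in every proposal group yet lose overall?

Applied research: Panel B 1/9 = 11.1%, the 2025 panel 3/10 = 30.0% → the 2025 panel
Translational research: Panel B 5/15 = 33.3%, the 2025 panel 8/21 = 38.1% → the 2025 panel
Basic research: Panel B 25/45 = 55.6%, the 2025 panel 17/28 = 60.7% → the 2025 panel
Infrastructure: Panel B 56/91 = 61.5%, the 2025 panel 47/65 = 72.3% → the 2025 panel
Overall: Panel B 87/160 = 54.4%, the 2025 panel 75/124 = 60.5% → the 2025 panel
The 2025 panel wins overall and in every proposal group — no reversal.

No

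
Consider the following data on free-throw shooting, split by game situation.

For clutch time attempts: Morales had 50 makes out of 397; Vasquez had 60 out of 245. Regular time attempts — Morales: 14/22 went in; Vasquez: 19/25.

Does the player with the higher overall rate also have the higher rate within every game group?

Yes

Clutch time: Morales 50/397 = 12.6%, Vasquez 60/245 = 24.5% → Vasquez
Regular time: Morales 14/22 = 63.6%, Vasquez 19/25 = 76.0% → Vasquez
Overall: Morales 64/419 = 15.3%, Vasquez 79/270 = 29.3% → Vasquez
Vasquez wins overall and in every game group — no reversal.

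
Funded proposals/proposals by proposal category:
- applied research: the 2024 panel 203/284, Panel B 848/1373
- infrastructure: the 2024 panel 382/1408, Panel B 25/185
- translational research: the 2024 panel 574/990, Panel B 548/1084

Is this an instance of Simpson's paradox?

Yes

Applied research: the 2024 panel 203/284 = 71.5%, Panel B 848/1373 = 61.8% → the 2024 panel
Infrastructure: the 2024 panel 382/1408 = 27.1%, Panel B 25/185 = 13.5% → the 2024 panel
Translational research: the 2024 panel 574/990 = 58.0%, Panel B 548/1084 = 50.6% → the 2024 panel
Overall: the 2024 panel 1159/2682 = 43.2%, Panel B 1421/2642 = 53.8% → Panel B
The 2024 panel wins each proposal group but Panel B wins overall — the comparison reverses. The 2024 panel's proposals skew toward infrastructure, which has a lower base rate.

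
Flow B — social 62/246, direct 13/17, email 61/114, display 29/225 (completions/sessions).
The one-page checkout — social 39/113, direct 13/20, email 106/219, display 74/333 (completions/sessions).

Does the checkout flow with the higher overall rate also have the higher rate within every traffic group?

No

Social: Flow B 62/246 = 25.2%, the one-page checkout 39/113 = 34.5% → the one-page checkout
Direct: Flow B 13/17 = 76.5%, the one-page checkout 13/20 = 65.0% → Flow B
Email: Flow B 61/114 = 53.5%, the one-page checkout 106/219 = 48.4% → Flow B
Display: Flow B 29/225 = 12.9%, the one-page checkout 74/333 = 22.2% → the one-page checkout
Overall: Flow B 165/602 = 27.4%, the one-page checkout 232/685 = 33.9% → the one-page checkout
Neither sweeps: Flow B wins 2 of 4 groups, the one-page checkout wins 2. The one-page checkout wins overall but not every group — no Simpson reversal.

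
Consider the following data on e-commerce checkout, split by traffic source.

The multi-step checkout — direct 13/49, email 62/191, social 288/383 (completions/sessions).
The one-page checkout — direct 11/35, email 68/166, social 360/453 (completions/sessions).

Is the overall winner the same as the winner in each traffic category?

Direct: the multi-step checkout 13/49 = 26.5%, the one-page checkout 11/35 = 31.4% → the one-page checkout
Email: the multi-step checkout 62/191 = 32.5%, the one-page checkout 68/166 = 41.0% → the one-page checkout
Social: the multi-step checkout 288/383 = 75.2%, the one-page checkout 360/453 = 79.5% → the one-page checkout
Overall: the multi-step checkout 363/623 = 58.3%, the one-page checkout 439/654 = 67.1% → the one-page checkout
The one-page checkout wins overall and in every traffic group — no reversal.

Yes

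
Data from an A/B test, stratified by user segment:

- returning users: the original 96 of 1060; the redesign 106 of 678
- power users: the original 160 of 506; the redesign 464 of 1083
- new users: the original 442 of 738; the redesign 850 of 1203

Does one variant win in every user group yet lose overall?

No

Returning users: the original 96/1060 = 9.1%, the redesign 106/678 = 15.6% → the redesign
Power users: the original 160/506 = 31.6%, the redesign 464/1083 = 42.8% → the redesign
New users: the original 442/738 = 59.9%, the redesign 850/1203 = 70.7% → the redesign
Overall: the original 698/2304 = 30.3%, the redesign 1420/2964 = 47.9% → the redesign
The redesign wins overall and in every user group — no reversal.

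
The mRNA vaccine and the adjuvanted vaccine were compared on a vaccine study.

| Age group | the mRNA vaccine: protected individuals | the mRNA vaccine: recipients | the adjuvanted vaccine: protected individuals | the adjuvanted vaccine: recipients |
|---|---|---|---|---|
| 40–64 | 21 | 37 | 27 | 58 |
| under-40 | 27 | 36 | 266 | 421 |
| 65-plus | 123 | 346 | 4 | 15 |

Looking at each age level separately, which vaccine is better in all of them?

40–64: the mRNA vaccine 21/37 = 56.8%, the adjuvanted vaccine 27/58 = 46.6% → the mRNA vaccine
Under-40: the mRNA vaccine 27/36 = 75.0%, the adjuvanted vaccine 266/421 = 63.2% → the mRNA vaccine
65-plus: the mRNA vaccine 123/346 = 35.5%, the adjuvanted vaccine 4/15 = 26.7% → the mRNA vaccine
The mRNA vaccine has the higher rate in all 3 groups.

the mRNA vaccine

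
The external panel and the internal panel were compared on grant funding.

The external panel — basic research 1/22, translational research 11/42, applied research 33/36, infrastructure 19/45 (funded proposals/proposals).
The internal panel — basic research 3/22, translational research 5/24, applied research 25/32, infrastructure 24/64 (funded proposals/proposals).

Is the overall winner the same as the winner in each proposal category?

No

Basic research: the external panel 1/22 = 4.5%, the internal panel 3/22 = 13.6% → the internal panel
Translational research: the external panel 11/42 = 26.2%, the internal panel 5/24 = 20.8% → the external panel
Applied research: the external panel 33/36 = 91.7%, the internal panel 25/32 = 78.1% → the external panel
Infrastructure: the external panel 19/45 = 42.2%, the internal panel 24/64 = 37.5% → the external panel
Overall: the external panel 64/145 = 44.1%, the internal panel 57/142 = 40.1% → the external panel
Neither sweeps: the external panel wins 3 of 4 groups, the internal panel wins 1. The external panel wins overall but not every group — no Simpson reversal.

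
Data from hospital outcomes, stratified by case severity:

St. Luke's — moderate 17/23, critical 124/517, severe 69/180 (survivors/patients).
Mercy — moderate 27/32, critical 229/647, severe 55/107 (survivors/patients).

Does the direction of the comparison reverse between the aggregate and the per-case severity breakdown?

No

Moderate: St. Luke's 17/23 = 73.9%, Mercy 27/32 = 84.4% → Mercy
Critical: St. Luke's 124/517 = 24.0%, Mercy 229/647 = 35.4% → Mercy
Severe: St. Luke's 69/180 = 38.3%, Mercy 55/107 = 51.4% → Mercy
Overall: St. Luke's 210/720 = 29.2%, Mercy 311/786 = 39.6% → Mercy
Mercy wins overall and in every case group — no reversal.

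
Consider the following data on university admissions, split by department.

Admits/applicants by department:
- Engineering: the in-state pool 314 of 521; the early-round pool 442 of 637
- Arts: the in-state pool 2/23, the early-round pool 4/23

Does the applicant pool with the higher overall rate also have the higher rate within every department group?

Yes

Engineering: the in-state pool 314/521 = 60.3%, the early-round pool 442/637 = 69.4% → the early-round pool
Arts: the in-state pool 2/23 = 8.7%, the early-round pool 4/23 = 17.4% → the early-round pool
Overall: the in-state pool 316/544 = 58.1%, the early-round pool 446/660 = 67.6% → the early-round pool
The early-round pool wins overall and in every department group — no reversal.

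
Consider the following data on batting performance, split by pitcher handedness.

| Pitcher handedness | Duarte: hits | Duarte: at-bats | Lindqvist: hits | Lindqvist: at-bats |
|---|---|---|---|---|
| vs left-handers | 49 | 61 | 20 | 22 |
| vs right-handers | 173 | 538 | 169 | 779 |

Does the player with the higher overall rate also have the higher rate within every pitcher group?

Vs left-handers: Duarte 49/61 = 80.3%, Lindqvist 20/22 = 90.9% → Lindqvist
Vs right-handers: Duarte 173/538 = 32.2%, Lindqvist 169/779 = 21.7% → Duarte
Overall: Duarte 222/599 = 37.1%, Lindqvist 189/801 = 23.6% → Duarte
Neither sweeps: Duarte wins 1 of 2 groups, Lindqvist wins 1. Duarte wins overall but not every group — no Simpson reversal.

No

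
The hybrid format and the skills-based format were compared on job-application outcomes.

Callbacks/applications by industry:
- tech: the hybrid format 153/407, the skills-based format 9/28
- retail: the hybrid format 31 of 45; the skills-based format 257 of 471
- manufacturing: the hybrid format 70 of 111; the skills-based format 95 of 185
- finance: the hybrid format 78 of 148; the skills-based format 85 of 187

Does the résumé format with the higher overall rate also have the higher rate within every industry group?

Tech: the hybrid format 153/407 = 37.6%, the skills-based format 9/28 = 32.1% → the hybrid format
Retail: the hybrid format 31/45 = 68.9%, the skills-based format 257/471 = 54.6% → the hybrid format
Manufacturing: the hybrid format 70/111 = 63.1%, the skills-based format 95/185 = 51.4% → the hybrid format
Finance: the hybrid format 78/148 = 52.7%, the skills-based format 85/187 = 45.5% → the hybrid format
Overall: the hybrid format 332/711 = 46.7%, the skills-based format 446/871 = 51.2% → the skills-based format
The hybrid format wins each industry group but the skills-based format wins overall — the comparison reverses. The hybrid format's applications skew toward tech, which has a lower base rate.

No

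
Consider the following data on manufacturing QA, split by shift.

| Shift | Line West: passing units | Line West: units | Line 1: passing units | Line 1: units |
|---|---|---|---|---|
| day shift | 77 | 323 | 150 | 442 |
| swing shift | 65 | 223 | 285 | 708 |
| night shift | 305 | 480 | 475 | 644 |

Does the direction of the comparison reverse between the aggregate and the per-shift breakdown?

Day shift: Line West 77/323 = 23.8%, Line 1 150/442 = 33.9% → Line 1
Swing shift: Line West 65/223 = 29.1%, Line 1 285/708 = 40.3% → Line 1
Night shift: Line West 305/480 = 63.5%, Line 1 475/644 = 73.8% → Line 1
Overall: Line West 447/1026 = 43.6%, Line 1 910/1794 = 50.7% → Line 1
Line 1 wins overall and in every shift group — no reversal.

No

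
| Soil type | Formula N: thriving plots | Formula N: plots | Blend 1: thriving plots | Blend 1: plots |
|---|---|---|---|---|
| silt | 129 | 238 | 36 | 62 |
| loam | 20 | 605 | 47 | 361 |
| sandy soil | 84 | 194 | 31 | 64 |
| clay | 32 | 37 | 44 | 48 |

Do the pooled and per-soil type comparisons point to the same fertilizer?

Yes

Silt: Formula N 129/238 = 54.2%, Blend 1 36/62 = 58.1% → Blend 1
Loam: Formula N 20/605 = 3.3%, Blend 1 47/361 = 13.0% → Blend 1
Sandy soil: Formula N 84/194 = 43.3%, Blend 1 31/64 = 48.4% → Blend 1
Clay: Formula N 32/37 = 86.5%, Blend 1 44/48 = 91.7% → Blend 1
Overall: Formula N 265/1074 = 24.7%, Blend 1 158/535 = 29.5% → Blend 1
Blend 1 wins overall and in every soil group — no reversal.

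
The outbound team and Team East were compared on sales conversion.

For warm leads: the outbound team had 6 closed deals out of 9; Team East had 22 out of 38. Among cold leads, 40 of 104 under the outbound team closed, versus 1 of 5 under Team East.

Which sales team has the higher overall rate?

Warm: the outbound team 6/9 = 66.7%, Team East 22/38 = 57.9% → the outbound team
Cold: the outbound team 40/104 = 38.5%, Team East 1/5 = 20.0% → the outbound team
Overall: the outbound team 46/113 = 40.7%, Team East 23/43 = 53.5% → Team East
(The outbound team wins every lead group but Team East wins overall — the outbound team's leads skew toward the low-rate cold group.)

Team East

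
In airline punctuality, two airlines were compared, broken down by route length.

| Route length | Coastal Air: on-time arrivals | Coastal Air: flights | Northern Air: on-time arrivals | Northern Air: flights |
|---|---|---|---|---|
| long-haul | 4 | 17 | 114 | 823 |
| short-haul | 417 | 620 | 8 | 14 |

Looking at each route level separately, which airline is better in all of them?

Coastal Air

Long-haul: Coastal Air 4/17 = 23.5%, Northern Air 114/823 = 13.9% → Coastal Air
Short-haul: Coastal Air 417/620 = 67.3%, Northern Air 8/14 = 57.1% → Coastal Air
Coastal Air has the higher rate in both groups.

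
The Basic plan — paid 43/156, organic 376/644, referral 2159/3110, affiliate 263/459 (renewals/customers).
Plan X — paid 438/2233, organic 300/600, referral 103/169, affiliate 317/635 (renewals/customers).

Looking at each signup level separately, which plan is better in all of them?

Paid: the Basic plan 43/156 = 27.6%, Plan X 438/2233 = 19.6% → the Basic plan
Organic: the Basic plan 376/644 = 58.4%, Plan X 300/600 = 50.0% → the Basic plan
Referral: the Basic plan 2159/3110 = 69.4%, Plan X 103/169 = 60.9% → the Basic plan
Affiliate: the Basic plan 263/459 = 57.3%, Plan X 317/635 = 49.9% → the Basic plan
The Basic plan has the higher rate in all 4 groups.

the Basic plan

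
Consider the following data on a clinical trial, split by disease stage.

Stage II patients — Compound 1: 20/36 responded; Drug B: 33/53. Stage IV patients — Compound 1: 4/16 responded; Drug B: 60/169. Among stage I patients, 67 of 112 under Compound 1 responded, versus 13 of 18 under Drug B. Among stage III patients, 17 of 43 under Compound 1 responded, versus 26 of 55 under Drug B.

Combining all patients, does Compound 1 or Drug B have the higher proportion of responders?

Compound 1

Stage II: Compound 1 20/36 = 55.6%, Drug B 33/53 = 62.3% → Drug B
Stage IV: Compound 1 4/16 = 25.0%, Drug B 60/169 = 35.5% → Drug B
Stage I: Compound 1 67/112 = 59.8%, Drug B 13/18 = 72.2% → Drug B
Stage III: Compound 1 17/43 = 39.5%, Drug B 26/55 = 47.3% → Drug B
Overall: Compound 1 108/207 = 52.2%, Drug B 132/295 = 44.7% → Compound 1
(Drug B wins every disease group but Compound 1 wins overall — Drug B's patients skew toward the low-rate stage IV group.)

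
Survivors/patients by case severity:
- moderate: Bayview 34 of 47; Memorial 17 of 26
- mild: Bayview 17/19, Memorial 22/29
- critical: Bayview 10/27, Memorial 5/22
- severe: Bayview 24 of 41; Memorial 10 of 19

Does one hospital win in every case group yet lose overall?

No

Moderate: Bayview 34/47 = 72.3%, Memorial 17/26 = 65.4% → Bayview
Mild: Bayview 17/19 = 89.5%, Memorial 22/29 = 75.9% → Bayview
Critical: Bayview 10/27 = 37.0%, Memorial 5/22 = 22.7% → Bayview
Severe: Bayview 24/41 = 58.5%, Memorial 10/19 = 52.6% → Bayview
Overall: Bayview 85/134 = 63.4%, Memorial 54/96 = 56.2% → Bayview
Bayview wins overall and in every case group — no reversal.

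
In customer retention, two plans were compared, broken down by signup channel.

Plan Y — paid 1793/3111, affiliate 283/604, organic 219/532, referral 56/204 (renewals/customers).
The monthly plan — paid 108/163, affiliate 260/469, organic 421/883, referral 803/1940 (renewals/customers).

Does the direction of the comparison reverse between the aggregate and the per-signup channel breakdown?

Yes

Paid: Plan Y 1793/3111 = 57.6%, the monthly plan 108/163 = 66.3% → the monthly plan
Affiliate: Plan Y 283/604 = 46.9%, the monthly plan 260/469 = 55.4% → the monthly plan
Organic: Plan Y 219/532 = 41.2%, the monthly plan 421/883 = 47.7% → the monthly plan
Referral: Plan Y 56/204 = 27.5%, the monthly plan 803/1940 = 41.4% → the monthly plan
Overall: Plan Y 2351/4451 = 52.8%, the monthly plan 1592/3455 = 46.1% → Plan Y
The monthly plan wins each signup group but Plan Y wins overall — the comparison reverses. The monthly plan's customers skew toward referral, which has a lower base rate.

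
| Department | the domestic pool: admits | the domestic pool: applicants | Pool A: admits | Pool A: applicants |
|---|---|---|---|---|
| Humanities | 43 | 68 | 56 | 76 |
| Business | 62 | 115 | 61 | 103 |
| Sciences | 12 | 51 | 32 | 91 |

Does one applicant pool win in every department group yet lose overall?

No

Humanities: the domestic pool 43/68 = 63.2%, Pool A 56/76 = 73.7% → Pool A
Business: the domestic pool 62/115 = 53.9%, Pool A 61/103 = 59.2% → Pool A
Sciences: the domestic pool 12/51 = 23.5%, Pool A 32/91 = 35.2% → Pool A
Overall: the domestic pool 117/234 = 50.0%, Pool A 149/270 = 55.2% → Pool A
Pool A wins overall and in every department group — no reversal.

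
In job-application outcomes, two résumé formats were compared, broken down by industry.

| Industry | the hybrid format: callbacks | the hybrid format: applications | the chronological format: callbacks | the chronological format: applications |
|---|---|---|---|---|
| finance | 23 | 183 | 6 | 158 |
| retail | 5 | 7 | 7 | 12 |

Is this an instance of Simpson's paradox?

Finance: the hybrid format 23/183 = 12.6%, the chronological format 6/158 = 3.8% → the hybrid format
Retail: the hybrid format 5/7 = 71.4%, the chronological format 7/12 = 58.3% → the hybrid format
Overall: the hybrid format 28/190 = 14.7%, the chronological format 13/170 = 7.6% → the hybrid format
The hybrid format wins overall and in every industry group — no reversal.

No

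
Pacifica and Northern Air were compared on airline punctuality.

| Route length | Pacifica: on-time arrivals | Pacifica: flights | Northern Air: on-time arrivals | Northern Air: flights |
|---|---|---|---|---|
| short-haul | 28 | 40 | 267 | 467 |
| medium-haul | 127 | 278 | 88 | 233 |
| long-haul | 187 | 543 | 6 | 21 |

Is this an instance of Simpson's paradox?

Yes

Short-haul: Pacifica 28/40 = 70.0%, Northern Air 267/467 = 57.2% → Pacifica
Medium-haul: Pacifica 127/278 = 45.7%, Northern Air 88/233 = 37.8% → Pacifica
Long-haul: Pacifica 187/543 = 34.4%, Northern Air 6/21 = 28.6% → Pacifica
Overall: Pacifica 342/861 = 39.7%, Northern Air 361/721 = 50.1% → Northern Air
Pacifica wins each route group but Northern Air wins overall — the comparison reverses. Pacifica's flights skew toward long-haul, which has a lower base rate.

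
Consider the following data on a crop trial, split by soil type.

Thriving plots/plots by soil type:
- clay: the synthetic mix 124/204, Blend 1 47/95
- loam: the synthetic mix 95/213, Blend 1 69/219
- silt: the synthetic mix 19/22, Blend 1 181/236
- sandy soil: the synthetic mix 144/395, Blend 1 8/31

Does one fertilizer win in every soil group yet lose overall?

Clay: the synthetic mix 124/204 = 60.8%, Blend 1 47/95 = 49.5% → the synthetic mix
Loam: the synthetic mix 95/213 = 44.6%, Blend 1 69/219 = 31.5% → the synthetic mix
Silt: the synthetic mix 19/22 = 86.4%, Blend 1 181/236 = 76.7% → the synthetic mix
Sandy soil: the synthetic mix 144/395 = 36.5%, Blend 1 8/31 = 25.8% → the synthetic mix
Overall: the synthetic mix 382/834 = 45.8%, Blend 1 305/581 = 52.5% → Blend 1
The synthetic mix wins each soil group but Blend 1 wins overall — the comparison reverses. The synthetic mix's plots skew toward sandy soil, which has a lower base rate.

Yes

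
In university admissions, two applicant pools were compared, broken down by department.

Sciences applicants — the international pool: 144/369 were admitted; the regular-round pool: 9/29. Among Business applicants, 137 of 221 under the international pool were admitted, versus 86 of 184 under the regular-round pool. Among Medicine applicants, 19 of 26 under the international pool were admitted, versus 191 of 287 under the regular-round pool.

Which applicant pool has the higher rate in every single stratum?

Sciences: the international pool 144/369 = 39.0%, the regular-round pool 9/29 = 31.0% → the international pool
Business: the international pool 137/221 = 62.0%, the regular-round pool 86/184 = 46.7% → the international pool
Medicine: the international pool 19/26 = 73.1%, the regular-round pool 191/287 = 66.6% → the international pool
The international pool has the higher rate in all 3 groups.

the international pool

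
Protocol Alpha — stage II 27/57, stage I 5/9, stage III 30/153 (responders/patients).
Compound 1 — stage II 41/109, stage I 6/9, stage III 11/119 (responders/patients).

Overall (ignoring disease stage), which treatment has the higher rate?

Protocol Alpha

Stage II: Protocol Alpha 27/57 = 47.4%, Compound 1 41/109 = 37.6% → Protocol Alpha
Stage I: Protocol Alpha 5/9 = 55.6%, Compound 1 6/9 = 66.7% → Compound 1
Stage III: Protocol Alpha 30/153 = 19.6%, Compound 1 11/119 = 9.2% → Protocol Alpha
Overall: Protocol Alpha 62/219 = 28.3%, Compound 1 58/237 = 24.5% → Protocol Alpha
(Neither sweeps every disease group, but Protocol Alpha has the higher pooled rate.)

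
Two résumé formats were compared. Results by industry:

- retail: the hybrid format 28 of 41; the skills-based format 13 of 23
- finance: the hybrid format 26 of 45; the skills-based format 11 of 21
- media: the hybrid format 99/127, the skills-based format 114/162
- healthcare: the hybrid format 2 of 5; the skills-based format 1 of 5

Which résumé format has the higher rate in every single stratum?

Retail: the hybrid format 28/41 = 68.3%, the skills-based format 13/23 = 56.5% → the hybrid format
Finance: the hybrid format 26/45 = 57.8%, the skills-based format 11/21 = 52.4% → the hybrid format
Media: the hybrid format 99/127 = 78.0%, the skills-based format 114/162 = 70.4% → the hybrid format
Healthcare: the hybrid format 2/5 = 40.0%, the skills-based format 1/5 = 20.0% → the hybrid format
The hybrid format has the higher rate in all 4 groups.

the hybrid format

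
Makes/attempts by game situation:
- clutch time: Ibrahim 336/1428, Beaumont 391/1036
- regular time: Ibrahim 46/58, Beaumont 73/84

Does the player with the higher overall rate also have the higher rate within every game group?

Clutch time: Ibrahim 336/1428 = 23.5%, Beaumont 391/1036 = 37.7% → Beaumont
Regular time: Ibrahim 46/58 = 79.3%, Beaumont 73/84 = 86.9% → Beaumont
Overall: Ibrahim 382/1486 = 25.7%, Beaumont 464/1120 = 41.4% → Beaumont
Beaumont wins overall and in every game group — no reversal.

Yes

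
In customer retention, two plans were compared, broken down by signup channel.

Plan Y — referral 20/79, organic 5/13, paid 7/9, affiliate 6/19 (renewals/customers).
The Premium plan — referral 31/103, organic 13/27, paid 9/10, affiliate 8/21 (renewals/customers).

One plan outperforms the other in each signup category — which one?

the Premium plan

Referral: Plan Y 20/79 = 25.3%, the Premium plan 31/103 = 30.1% → the Premium plan
Organic: Plan Y 5/13 = 38.5%, the Premium plan 13/27 = 48.1% → the Premium plan
Paid: Plan Y 7/9 = 77.8%, the Premium plan 9/10 = 90.0% → the Premium plan
Affiliate: Plan Y 6/19 = 31.6%, the Premium plan 8/21 = 38.1% → the Premium plan
The Premium plan has the higher rate in all 4 groups.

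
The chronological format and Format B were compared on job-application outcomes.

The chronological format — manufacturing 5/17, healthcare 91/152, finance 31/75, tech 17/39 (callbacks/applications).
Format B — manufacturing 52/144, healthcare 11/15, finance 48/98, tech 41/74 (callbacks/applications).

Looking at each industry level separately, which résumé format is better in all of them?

Format B

Manufacturing: the chronological format 5/17 = 29.4%, Format B 52/144 = 36.1% → Format B
Healthcare: the chronological format 91/152 = 59.9%, Format B 11/15 = 73.3% → Format B
Finance: the chronological format 31/75 = 41.3%, Format B 48/98 = 49.0% → Format B
Tech: the chronological format 17/39 = 43.6%, Format B 41/74 = 55.4% → Format B
Format B has the higher rate in all 4 groups.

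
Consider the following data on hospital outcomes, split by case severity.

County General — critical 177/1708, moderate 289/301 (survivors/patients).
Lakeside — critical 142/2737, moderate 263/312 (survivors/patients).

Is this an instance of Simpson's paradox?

No

Critical: County General 177/1708 = 10.4%, Lakeside 142/2737 = 5.2% → County General
Moderate: County General 289/301 = 96.0%, Lakeside 263/312 = 84.3% → County General
Overall: County General 466/2009 = 23.2%, Lakeside 405/3049 = 13.3% → County General
County General wins overall and in every case group — no reversal.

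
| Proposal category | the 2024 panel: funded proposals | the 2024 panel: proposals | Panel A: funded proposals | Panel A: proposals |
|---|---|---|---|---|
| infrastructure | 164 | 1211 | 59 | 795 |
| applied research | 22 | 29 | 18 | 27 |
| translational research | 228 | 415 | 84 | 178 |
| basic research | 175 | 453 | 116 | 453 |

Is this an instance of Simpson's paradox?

Infrastructure: the 2024 panel 164/1211 = 13.5%, Panel A 59/795 = 7.4% → the 2024 panel
Applied research: the 2024 panel 22/29 = 75.9%, Panel A 18/27 = 66.7% → the 2024 panel
Translational research: the 2024 panel 228/415 = 54.9%, Panel A 84/178 = 47.2% → the 2024 panel
Basic research: the 2024 panel 175/453 = 38.6%, Panel A 116/453 = 25.6% → the 2024 panel
Overall: the 2024 panel 589/2108 = 27.9%, Panel A 277/1453 = 19.1% → the 2024 panel
The 2024 panel wins overall and in every proposal group — no reversal.

No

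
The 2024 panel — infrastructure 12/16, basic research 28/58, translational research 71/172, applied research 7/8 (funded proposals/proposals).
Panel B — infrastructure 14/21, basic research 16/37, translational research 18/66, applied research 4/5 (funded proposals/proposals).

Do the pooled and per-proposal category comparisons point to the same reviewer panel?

Infrastructure: the 2024 panel 12/16 = 75.0%, Panel B 14/21 = 66.7% → the 2024 panel
Basic research: the 2024 panel 28/58 = 48.3%, Panel B 16/37 = 43.2% → the 2024 panel
Translational research: the 2024 panel 71/172 = 41.3%, Panel B 18/66 = 27.3% → the 2024 panel
Applied research: the 2024 panel 7/8 = 87.5%, Panel B 4/5 = 80.0% → the 2024 panel
Overall: the 2024 panel 118/254 = 46.5%, Panel B 52/129 = 40.3% → the 2024 panel
The 2024 panel wins overall and in every proposal group — no reversal.

Yes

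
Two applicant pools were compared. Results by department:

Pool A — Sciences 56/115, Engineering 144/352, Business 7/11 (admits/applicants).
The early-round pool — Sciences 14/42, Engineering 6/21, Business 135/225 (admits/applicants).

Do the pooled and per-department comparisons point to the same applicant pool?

No

Sciences: Pool A 56/115 = 48.7%, the early-round pool 14/42 = 33.3% → Pool A
Engineering: Pool A 144/352 = 40.9%, the early-round pool 6/21 = 28.6% → Pool A
Business: Pool A 7/11 = 63.6%, the early-round pool 135/225 = 60.0% → Pool A
Overall: Pool A 207/478 = 43.3%, the early-round pool 155/288 = 53.8% → the early-round pool
Pool A wins each department group but the early-round pool wins overall — the comparison reverses. Pool A's applicants skew toward Engineering, which has a lower base rate.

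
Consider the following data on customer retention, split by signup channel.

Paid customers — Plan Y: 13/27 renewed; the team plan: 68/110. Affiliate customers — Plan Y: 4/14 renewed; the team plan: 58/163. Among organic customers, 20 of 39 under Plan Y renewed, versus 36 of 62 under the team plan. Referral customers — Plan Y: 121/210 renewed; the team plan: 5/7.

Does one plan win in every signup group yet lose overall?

Yes

Paid: Plan Y 13/27 = 48.1%, the team plan 68/110 = 61.8% → the team plan
Affiliate: Plan Y 4/14 = 28.6%, the team plan 58/163 = 35.6% → the team plan
Organic: Plan Y 20/39 = 51.3%, the team plan 36/62 = 58.1% → the team plan
Referral: Plan Y 121/210 = 57.6%, the team plan 5/7 = 71.4% → the team plan
Overall: Plan Y 158/290 = 54.5%, the team plan 167/342 = 48.8% → Plan Y
The team plan wins each signup group but Plan Y wins overall — the comparison reverses. The team plan's customers skew toward affiliate, which has a lower base rate.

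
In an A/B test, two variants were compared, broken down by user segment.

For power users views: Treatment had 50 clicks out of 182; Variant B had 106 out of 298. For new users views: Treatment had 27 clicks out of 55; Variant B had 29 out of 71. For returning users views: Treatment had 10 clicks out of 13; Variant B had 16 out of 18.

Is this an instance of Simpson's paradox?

Power users: Treatment 50/182 = 27.5%, Variant B 106/298 = 35.6% → Variant B
New users: Treatment 27/55 = 49.1%, Variant B 29/71 = 40.8% → Treatment
Returning users: Treatment 10/13 = 76.9%, Variant B 16/18 = 88.9% → Variant B
Overall: Treatment 87/250 = 34.8%, Variant B 151/387 = 39.0% → Variant B
Neither sweeps: Treatment wins 1 of 3 groups, Variant B wins 2. Variant B wins overall but not every group — no Simpson reversal.

No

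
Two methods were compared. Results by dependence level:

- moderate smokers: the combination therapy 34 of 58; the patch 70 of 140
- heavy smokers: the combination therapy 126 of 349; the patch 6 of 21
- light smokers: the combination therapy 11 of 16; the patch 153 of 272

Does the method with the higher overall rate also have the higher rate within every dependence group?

Moderate smokers: the combination therapy 34/58 = 58.6%, the patch 70/140 = 50.0% → the combination therapy
Heavy smokers: the combination therapy 126/349 = 36.1%, the patch 6/21 = 28.6% → the combination therapy
Light smokers: the combination therapy 11/16 = 68.8%, the patch 153/272 = 56.2% → the combination therapy
Overall: the combination therapy 171/423 = 40.4%, the patch 229/433 = 52.9% → the patch
The combination therapy wins each dependence group but the patch wins overall — the comparison reverses. The combination therapy's participants skew toward heavy smokers, which has a lower base rate.

No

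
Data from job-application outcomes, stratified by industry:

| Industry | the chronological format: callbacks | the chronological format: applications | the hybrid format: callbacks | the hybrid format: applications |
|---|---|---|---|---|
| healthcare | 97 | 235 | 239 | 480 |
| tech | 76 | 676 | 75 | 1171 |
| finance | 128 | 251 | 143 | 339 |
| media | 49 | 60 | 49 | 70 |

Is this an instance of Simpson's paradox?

Healthcare: the chronological format 97/235 = 41.3%, the hybrid format 239/480 = 49.8% → the hybrid format
Tech: the chronological format 76/676 = 11.2%, the hybrid format 75/1171 = 6.4% → the chronological format
Finance: the chronological format 128/251 = 51.0%, the hybrid format 143/339 = 42.2% → the chronological format
Media: the chronological format 49/60 = 81.7%, the hybrid format 49/70 = 70.0% → the chronological format
Overall: the chronological format 350/1222 = 28.6%, the hybrid format 506/2060 = 24.6% → the chronological format
Neither sweeps: the chronological format wins 3 of 4 groups, the hybrid format wins 1. The chronological format wins overall but not every group — no Simpson reversal.

No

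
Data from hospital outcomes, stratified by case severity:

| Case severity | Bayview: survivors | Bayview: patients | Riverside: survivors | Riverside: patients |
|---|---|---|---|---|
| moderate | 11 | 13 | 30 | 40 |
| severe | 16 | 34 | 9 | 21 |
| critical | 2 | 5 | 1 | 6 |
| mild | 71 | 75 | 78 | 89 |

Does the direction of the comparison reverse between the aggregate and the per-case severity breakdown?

Moderate: Bayview 11/13 = 84.6%, Riverside 30/40 = 75.0% → Bayview
Severe: Bayview 16/34 = 47.1%, Riverside 9/21 = 42.9% → Bayview
Critical: Bayview 2/5 = 40.0%, Riverside 1/6 = 16.7% → Bayview
Mild: Bayview 71/75 = 94.7%, Riverside 78/89 = 87.6% → Bayview
Overall: Bayview 100/127 = 78.7%, Riverside 118/156 = 75.6% → Bayview
Bayview wins overall and in every case group — no reversal.

No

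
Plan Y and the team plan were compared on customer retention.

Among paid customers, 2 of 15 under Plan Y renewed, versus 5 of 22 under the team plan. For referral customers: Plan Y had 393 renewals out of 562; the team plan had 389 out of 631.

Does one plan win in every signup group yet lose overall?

No

Paid: Plan Y 2/15 = 13.3%, the team plan 5/22 = 22.7% → the team plan
Referral: Plan Y 393/562 = 69.9%, the team plan 389/631 = 61.6% → Plan Y
Overall: Plan Y 395/577 = 68.5%, the team plan 394/653 = 60.3% → Plan Y
Neither sweeps: Plan Y wins 1 of 2 groups, the team plan wins 1. Plan Y wins overall but not every group — no Simpson reversal.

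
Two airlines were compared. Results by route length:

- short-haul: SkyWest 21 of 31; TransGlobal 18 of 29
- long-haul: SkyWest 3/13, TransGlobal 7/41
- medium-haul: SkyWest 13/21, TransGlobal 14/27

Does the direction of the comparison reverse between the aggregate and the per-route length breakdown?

No

Short-haul: SkyWest 21/31 = 67.7%, TransGlobal 18/29 = 62.1% → SkyWest
Long-haul: SkyWest 3/13 = 23.1%, TransGlobal 7/41 = 17.1% → SkyWest
Medium-haul: SkyWest 13/21 = 61.9%, TransGlobal 14/27 = 51.9% → SkyWest
Overall: SkyWest 37/65 = 56.9%, TransGlobal 39/97 = 40.2% → SkyWest
SkyWest wins overall and in every route group — no reversal.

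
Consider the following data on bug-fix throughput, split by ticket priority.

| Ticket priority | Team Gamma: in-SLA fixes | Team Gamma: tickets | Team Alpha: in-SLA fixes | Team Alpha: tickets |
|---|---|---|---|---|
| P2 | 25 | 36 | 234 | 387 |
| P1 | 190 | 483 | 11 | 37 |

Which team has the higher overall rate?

Team Alpha

P2: Team Gamma 25/36 = 69.4%, Team Alpha 234/387 = 60.5% → Team Gamma
P1: Team Gamma 190/483 = 39.3%, Team Alpha 11/37 = 29.7% → Team Gamma
Overall: Team Gamma 215/519 = 41.4%, Team Alpha 245/424 = 57.8% → Team Alpha
(Team Gamma wins every ticket group but Team Alpha wins overall — Team Gamma's tickets skew toward the low-rate P1 group.)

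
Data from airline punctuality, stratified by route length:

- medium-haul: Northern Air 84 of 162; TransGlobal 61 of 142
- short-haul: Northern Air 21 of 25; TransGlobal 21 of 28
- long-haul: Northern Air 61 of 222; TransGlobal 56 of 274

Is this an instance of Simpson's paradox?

Medium-haul: Northern Air 84/162 = 51.9%, TransGlobal 61/142 = 43.0% → Northern Air
Short-haul: Northern Air 21/25 = 84.0%, TransGlobal 21/28 = 75.0% → Northern Air
Long-haul: Northern Air 61/222 = 27.5%, TransGlobal 56/274 = 20.4% → Northern Air
Overall: Northern Air 166/409 = 40.6%, TransGlobal 138/444 = 31.1% → Northern Air
Northern Air wins overall and in every route group — no reversal.

No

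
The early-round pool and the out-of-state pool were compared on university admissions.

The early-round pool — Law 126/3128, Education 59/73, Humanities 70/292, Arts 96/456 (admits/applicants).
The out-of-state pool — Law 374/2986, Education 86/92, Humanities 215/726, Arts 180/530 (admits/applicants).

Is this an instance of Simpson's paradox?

Law: the early-round pool 126/3128 = 4.0%, the out-of-state pool 374/2986 = 12.5% → the out-of-state pool
Education: the early-round pool 59/73 = 80.8%, the out-of-state pool 86/92 = 93.5% → the out-of-state pool
Humanities: the early-round pool 70/292 = 24.0%, the out-of-state pool 215/726 = 29.6% → the out-of-state pool
Arts: the early-round pool 96/456 = 21.1%, the out-of-state pool 180/530 = 34.0% → the out-of-state pool
Overall: the early-round pool 351/3949 = 8.9%, the out-of-state pool 855/4334 = 19.7% → the out-of-state pool
The out-of-state pool wins overall and in every department group — no reversal.

No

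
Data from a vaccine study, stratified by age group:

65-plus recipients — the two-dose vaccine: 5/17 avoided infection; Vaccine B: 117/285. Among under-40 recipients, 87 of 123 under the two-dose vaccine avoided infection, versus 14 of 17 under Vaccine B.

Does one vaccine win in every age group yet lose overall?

65-plus: the two-dose vaccine 5/17 = 29.4%, Vaccine B 117/285 = 41.1% → Vaccine B
Under-40: the two-dose vaccine 87/123 = 70.7%, Vaccine B 14/17 = 82.4% → Vaccine B
Overall: the two-dose vaccine 92/140 = 65.7%, Vaccine B 131/302 = 43.4% → the two-dose vaccine
Vaccine B wins each age group but the two-dose vaccine wins overall — the comparison reverses. Vaccine B's recipients skew toward 65-plus, which has a lower base rate.

Yes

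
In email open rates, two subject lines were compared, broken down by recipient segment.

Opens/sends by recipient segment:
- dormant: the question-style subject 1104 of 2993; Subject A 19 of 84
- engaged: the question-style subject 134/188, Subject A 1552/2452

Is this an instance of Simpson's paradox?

Dormant: the question-style subject 1104/2993 = 36.9%, Subject A 19/84 = 22.6% → the question-style subject
Engaged: the question-style subject 134/188 = 71.3%, Subject A 1552/2452 = 63.3% → the question-style subject
Overall: the question-style subject 1238/3181 = 38.9%, Subject A 1571/2536 = 61.9% → Subject A
The question-style subject wins each recipient group but Subject A wins overall — the comparison reverses. The question-style subject's sends skew toward dormant, which has a lower base rate.

Yes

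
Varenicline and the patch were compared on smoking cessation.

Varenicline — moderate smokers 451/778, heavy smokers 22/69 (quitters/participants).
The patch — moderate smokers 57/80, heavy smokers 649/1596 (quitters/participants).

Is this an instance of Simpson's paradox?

Yes

Moderate smokers: varenicline 451/778 = 58.0%, the patch 57/80 = 71.2% → the patch
Heavy smokers: varenicline 22/69 = 31.9%, the patch 649/1596 = 40.7% → the patch
Overall: varenicline 473/847 = 55.8%, the patch 706/1676 = 42.1% → varenicline
The patch wins each dependence group but varenicline wins overall — the comparison reverses. The patch's participants skew toward heavy smokers, which has a lower base rate.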